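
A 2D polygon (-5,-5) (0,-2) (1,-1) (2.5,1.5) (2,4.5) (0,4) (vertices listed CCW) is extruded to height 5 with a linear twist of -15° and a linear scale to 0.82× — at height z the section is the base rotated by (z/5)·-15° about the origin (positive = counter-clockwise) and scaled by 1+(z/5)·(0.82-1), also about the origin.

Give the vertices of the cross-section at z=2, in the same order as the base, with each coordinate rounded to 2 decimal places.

t = z/height = 2/5 = 0.4
s = 1 + (scale-1)·z/height = 1 + (0.82-1)·2/5 = 0.928000
θ = twist·z/height = -15°·2/5 = -6.0000° = -0.104720 rad
cos θ = 0.994522, sin θ = -0.104528 (intermediates below are computed at full precision and shown rounded to 5 d.p.)
v1: (-5,-5) → rotate → (-5.49525,-4.44997) → ×s → (-5.09959,-4.12957) → (-5.10,-4.13)
v2: (0,-2) → rotate → (-0.20906,-1.98904) → ×s → (-0.19400,-1.84583) → (-0.19,-1.85)
v3: (1,-1) → rotate → (0.88999,-1.09905) → ×s → (0.82591,-1.01992) → (0.83,-1.02)
v4: (2.5,1.5) → rotate → (2.64310,1.23046) → ×s → (2.45279,1.14187) → (2.45,1.14)
v5: (2,4.5) → rotate → (2.45942,4.26629) → ×s → (2.28234,3.95912) → (2.28,3.96)
v6: (0,4) → rotate → (0.41811,3.97809) → ×s → (0.38801,3.69167) → (0.39,3.69)

Cross-section at z=2: (-5.10,-4.13) (-0.19,-1.85) (0.83,-1.02) (2.45,1.14) (2.28,3.96) (0.39,3.69)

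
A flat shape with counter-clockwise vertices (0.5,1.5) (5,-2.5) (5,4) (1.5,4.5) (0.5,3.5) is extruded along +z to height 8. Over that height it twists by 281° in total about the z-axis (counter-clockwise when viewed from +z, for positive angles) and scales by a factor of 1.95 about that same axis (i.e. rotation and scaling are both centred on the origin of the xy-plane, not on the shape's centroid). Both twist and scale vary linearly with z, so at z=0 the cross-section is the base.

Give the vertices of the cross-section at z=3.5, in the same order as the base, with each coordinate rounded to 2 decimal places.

Cross-section at z=3.5: (-2.17,-0.56) (-0.88,7.86) (-8.60,2.86) (-6.50,-1.68) (-4.54,-2.10)

t = z/height = 3.5/8 = 0.4375
s = 1 + (scale-1)·z/height = 1 + (1.95-1)·3.5/8 = 1.415625
θ = twist·z/height = 281°·3.5/8 = 122.9375° = 2.145664 rad
cos θ = -0.543724, sin θ = 0.839264 (intermediates below are computed at full precision and shown rounded to 5 d.p.)
v1: (0.5,1.5) → rotate → (-1.53076,-0.39595) → ×s → (-2.16698,-0.56052) → (-2.17,-0.56)
v2: (5,-2.5) → rotate → (-0.62046,5.55563) → ×s → (-0.87834,7.86469) → (-0.88,7.86)
v3: (5,4) → rotate → (-6.07568,2.02143) → ×s → (-8.60088,2.86158) → (-8.60,2.86)
v4: (1.5,4.5) → rotate → (-4.59227,-1.18786) → ×s → (-6.50094,-1.68157) → (-6.50,-1.68)
v5: (0.5,3.5) → rotate → (-3.20929,-1.48340) → ×s → (-4.54315,-2.09994) → (-4.54,-2.10)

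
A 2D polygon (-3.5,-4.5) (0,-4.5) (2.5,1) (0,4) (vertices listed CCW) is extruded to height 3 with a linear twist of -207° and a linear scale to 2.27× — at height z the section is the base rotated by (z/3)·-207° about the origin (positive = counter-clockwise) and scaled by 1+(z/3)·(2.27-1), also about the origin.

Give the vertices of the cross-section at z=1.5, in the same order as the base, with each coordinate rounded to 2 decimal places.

Cross-section at z=1.5: (-5.82,7.28) (-7.15,1.72) (0.64,-4.36) (6.36,-1.53)

t = z/height = 1.5/3 = 0.5
s = 1 + (scale-1)·z/height = 1 + (2.27-1)·1.5/3 = 1.635000
θ = twist·z/height = -207°·1.5/3 = -103.5000° = -1.806416 rad
cos θ = -0.233445, sin θ = -0.972370 (intermediates below are computed at full precision and shown rounded to 5 d.p.)
v1: (-3.5,-4.5) → rotate → (-3.55861,4.45380) → ×s → (-5.81832,7.28196) → (-5.82,7.28)
v2: (0,-4.5) → rotate → (-4.37566,1.05050) → ×s → (-7.15421,1.71757) → (-7.15,1.72)
v3: (2.5,1) → rotate → (0.38876,-2.66437) → ×s → (0.63562,-4.35625) → (0.64,-4.36)
v4: (0,4) → rotate → (3.88948,-0.93378) → ×s → (6.35930,-1.52673) → (6.36,-1.53)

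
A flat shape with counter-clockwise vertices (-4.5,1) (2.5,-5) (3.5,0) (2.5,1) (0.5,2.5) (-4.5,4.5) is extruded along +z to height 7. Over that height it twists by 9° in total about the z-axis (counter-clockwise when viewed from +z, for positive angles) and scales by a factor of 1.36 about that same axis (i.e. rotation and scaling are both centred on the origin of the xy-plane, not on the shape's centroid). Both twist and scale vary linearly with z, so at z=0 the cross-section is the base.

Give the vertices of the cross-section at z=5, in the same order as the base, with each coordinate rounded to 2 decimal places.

Cross-section at z=5: (-5.76,0.62) (3.83,-5.89) (4.37,0.49) (2.98,1.60) (0.27,3.19) (-6.25,4.99)

t = z/height = 5/7 = 0.714286
s = 1 + (scale-1)·z/height = 1 + (1.36-1)·5/7 = 1.257143
θ = twist·z/height = 9°·5/7 = 6.4286° = 0.112200 rad
cos θ = 0.993712, sin θ = 0.111964 (intermediates below are computed at full precision and shown rounded to 5 d.p.)
v1: (-4.5,1) → rotate → (-4.58367,0.48987) → ×s → (-5.76233,0.61584) → (-5.76,0.62)
v2: (2.5,-5) → rotate → (3.04410,-4.68865) → ×s → (3.82687,-5.89430) → (3.83,-5.89)
v3: (3.5,0) → rotate → (3.47799,0.39188) → ×s → (4.37233,0.49264) → (4.37,0.49)
v4: (2.5,1) → rotate → (2.37232,1.27362) → ×s → (2.98234,1.60113) → (2.98,1.60)
v5: (0.5,2.5) → rotate → (0.21694,2.54026) → ×s → (0.27273,3.19347) → (0.27,3.19)
v6: (-4.5,4.5) → rotate → (-4.97555,3.96786) → ×s → (-6.25497,4.98817) → (-6.25,4.99)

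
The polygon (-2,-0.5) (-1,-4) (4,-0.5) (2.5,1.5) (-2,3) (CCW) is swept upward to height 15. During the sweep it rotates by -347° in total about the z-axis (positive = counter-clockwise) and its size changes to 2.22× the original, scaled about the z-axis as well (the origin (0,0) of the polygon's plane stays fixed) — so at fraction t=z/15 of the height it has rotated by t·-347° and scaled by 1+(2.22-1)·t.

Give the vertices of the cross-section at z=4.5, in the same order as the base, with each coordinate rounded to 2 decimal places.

t = z/height = 4.5/15 = 0.3
s = 1 + (scale-1)·z/height = 1 + (2.22-1)·4.5/15 = 1.366000
θ = twist·z/height = -347°·4.5/15 = -104.1000° = -1.816888 rad
cos θ = -0.243615, sin θ = -0.969872 (intermediates below are computed at full precision and shown rounded to 5 d.p.)
v1: (-2,-0.5) → rotate → (0.00229,2.06155) → ×s → (0.00313,2.81608) → (0.00,2.82)
v2: (-1,-4) → rotate → (-3.63587,1.94433) → ×s → (-4.96660,2.65596) → (-4.97,2.66)
v3: (4,-0.5) → rotate → (-1.45940,-3.75768) → ×s → (-1.99354,-5.13299) → (-1.99,-5.13)
v4: (2.5,1.5) → rotate → (0.84577,-2.79010) → ×s → (1.15532,-3.81128) → (1.16,-3.81)
v5: (-2,3) → rotate → (3.39685,1.20890) → ×s → (4.64009,1.65136) → (4.64,1.65)

Cross-section at z=4.5: (0.00,2.82) (-4.97,2.66) (-1.99,-5.13) (1.16,-3.81) (4.64,1.65)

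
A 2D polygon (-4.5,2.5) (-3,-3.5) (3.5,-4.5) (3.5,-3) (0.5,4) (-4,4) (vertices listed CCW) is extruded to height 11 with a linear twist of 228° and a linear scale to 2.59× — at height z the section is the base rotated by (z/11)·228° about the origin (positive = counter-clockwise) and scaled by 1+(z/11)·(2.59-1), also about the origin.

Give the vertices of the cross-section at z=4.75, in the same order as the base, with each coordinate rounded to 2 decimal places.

Cross-section at z=4.75: (-3.05,-8.13) (6.58,-4.14) (6.64,6.95) (4.14,6.58) (-6.80,-0.16) (-5.68,-7.66)

t = z/height = 4.75/11 = 0.431818
s = 1 + (scale-1)·z/height = 1 + (2.59-1)·4.75/11 = 1.686591
θ = twist·z/height = 228°·4.75/11 = 98.4545° = 1.718356 rad
cos θ = -0.147025, sin θ = 0.989133 (intermediates below are computed at full precision and shown rounded to 5 d.p.)
v1: (-4.5,2.5) → rotate → (-1.81122,-4.81866) → ×s → (-3.05479,-8.12711) → (-3.05,-8.13)
v2: (-3,-3.5) → rotate → (3.90304,-2.45281) → ×s → (6.58283,-4.13689) → (6.58,-4.14)
v3: (3.5,-4.5) → rotate → (3.93651,4.12358) → ×s → (6.63928,6.95479) → (6.64,6.95)
v4: (3.5,-3) → rotate → (2.45281,3.90304) → ×s → (4.13689,6.58283) → (4.14,6.58)
v5: (0.5,4) → rotate → (-4.03004,-0.09353) → ×s → (-6.79703,-0.15775) → (-6.80,-0.16)
v6: (-4,4) → rotate → (-3.36843,-4.54463) → ×s → (-5.68117,-7.66493) → (-5.68,-7.66)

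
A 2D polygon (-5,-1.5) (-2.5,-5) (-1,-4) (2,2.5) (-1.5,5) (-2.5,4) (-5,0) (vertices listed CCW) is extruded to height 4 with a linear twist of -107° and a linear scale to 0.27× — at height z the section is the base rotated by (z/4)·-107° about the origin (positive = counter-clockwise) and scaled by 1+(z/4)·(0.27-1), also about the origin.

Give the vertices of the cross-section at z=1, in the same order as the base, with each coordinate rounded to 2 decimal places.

Cross-section at z=1: (-4.20,0.74) (-3.66,-2.73) (-2.20,-2.55) (2.38,1.09) (0.74,4.20) (-0.35,3.84) (-3.65,1.84)

t = z/height = 1/4 = 0.25
s = 1 + (scale-1)·z/height = 1 + (0.27-1)·1/4 = 0.817500
θ = twist·z/height = -107°·1/4 = -26.7500° = -0.466876 rad
cos θ = 0.892979, sin θ = -0.450098 (intermediates below are computed at full precision and shown rounded to 5 d.p.)
v1: (-5,-1.5) → rotate → (-5.14004,0.91102) → ×s → (-4.20198,0.74476) → (-4.20,0.74)
v2: (-2.5,-5) → rotate → (-4.48294,-3.33965) → ×s → (-3.66480,-2.73016) → (-3.66,-2.73)
v3: (-1,-4) → rotate → (-2.69337,-3.12182) → ×s → (-2.20183,-2.55209) → (-2.20,-2.55)
v4: (2,2.5) → rotate → (2.91120,1.33225) → ×s → (2.37991,1.08911) → (2.38,1.09)
v5: (-1.5,5) → rotate → (0.91102,5.14004) → ×s → (0.74476,4.20198) → (0.74,4.20)
v6: (-2.5,4) → rotate → (-0.43205,4.69716) → ×s → (-0.35320,3.83993) → (-0.35,3.84)
v7: (-5,0) → rotate → (-4.46489,2.25049) → ×s → (-3.65005,1.83978) → (-3.65,1.84)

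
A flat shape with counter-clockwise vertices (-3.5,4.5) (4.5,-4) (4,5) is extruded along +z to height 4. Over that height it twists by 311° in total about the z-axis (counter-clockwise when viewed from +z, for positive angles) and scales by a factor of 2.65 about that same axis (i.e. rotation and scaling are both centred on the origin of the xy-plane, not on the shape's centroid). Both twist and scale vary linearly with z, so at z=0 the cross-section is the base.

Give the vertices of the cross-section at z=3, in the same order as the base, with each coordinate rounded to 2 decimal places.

Cross-section at z=3: (12.75,0.25) (-13.20,-2.71) (3.61,-13.86)

t = z/height = 3/4 = 0.75
s = 1 + (scale-1)·z/height = 1 + (2.65-1)·3/4 = 2.237500
θ = twist·z/height = 311°·3/4 = 233.2500° = 4.070980 rad
cos θ = -0.598325, sin θ = -0.801254 (intermediates below are computed at full precision and shown rounded to 5 d.p.)
v1: (-3.5,4.5) → rotate → (5.69978,0.11193) → ×s → (12.75325,0.25044) → (12.75,0.25)
v2: (4.5,-4) → rotate → (-5.89748,-1.21234) → ×s → (-13.19560,-2.71262) → (-13.20,-2.71)
v3: (4,5) → rotate → (1.61297,-6.19664) → ×s → (3.60902,-13.86498) → (3.61,-13.86)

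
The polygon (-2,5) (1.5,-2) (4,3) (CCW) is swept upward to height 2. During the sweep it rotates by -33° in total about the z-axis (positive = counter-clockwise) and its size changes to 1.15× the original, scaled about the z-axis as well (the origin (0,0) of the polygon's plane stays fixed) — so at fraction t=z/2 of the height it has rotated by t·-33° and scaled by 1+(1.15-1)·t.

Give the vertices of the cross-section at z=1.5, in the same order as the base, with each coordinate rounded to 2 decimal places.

Cross-section at z=1.5: (0.31,5.98) (0.58,-2.72) (5.44,1.17)

t = z/height = 1.5/2 = 0.75
s = 1 + (scale-1)·z/height = 1 + (1.15-1)·1.5/2 = 1.112500
θ = twist·z/height = -33°·1.5/2 = -24.7500° = -0.431969 rad
cos θ = 0.908143, sin θ = -0.418660 (intermediates below are computed at full precision and shown rounded to 5 d.p.)
v1: (-2,5) → rotate → (0.27701,5.37804) → ×s → (0.30818,5.98306) → (0.31,5.98)
v2: (1.5,-2) → rotate → (0.52490,-2.44428) → ×s → (0.58395,-2.71926) → (0.58,-2.72)
v3: (4,3) → rotate → (4.88855,1.04979) → ×s → (5.43851,1.16789) → (5.44,1.17)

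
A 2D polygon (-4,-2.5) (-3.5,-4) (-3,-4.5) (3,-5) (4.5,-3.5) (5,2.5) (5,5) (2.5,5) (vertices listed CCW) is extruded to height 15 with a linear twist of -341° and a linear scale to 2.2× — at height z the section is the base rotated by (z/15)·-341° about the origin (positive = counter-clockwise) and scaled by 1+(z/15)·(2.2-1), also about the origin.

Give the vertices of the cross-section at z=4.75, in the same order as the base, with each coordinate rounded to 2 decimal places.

t = z/height = 4.75/15 = 0.316667
s = 1 + (scale-1)·z/height = 1 + (2.2-1)·4.75/15 = 1.380000
θ = twist·z/height = -341°·4.75/15 = -107.9833° = -1.884665 rad
cos θ = -0.308740, sin θ = -0.951146 (intermediates below are computed at full precision and shown rounded to 5 d.p.)
v1: (-4,-2.5) → rotate → (-1.14290,4.57644) → ×s → (-1.57721,6.31548) → (-1.58,6.32)
v2: (-3.5,-4) → rotate → (-2.72399,4.56397) → ×s → (-3.75911,6.29828) → (-3.76,6.30)
v3: (-3,-4.5) → rotate → (-3.35394,4.24277) → ×s → (-4.62843,5.85502) → (-4.63,5.86)
v4: (3,-5) → rotate → (-5.68195,-1.30974) → ×s → (-7.84109,-1.80744) → (-7.84,-1.81)
v5: (4.5,-3.5) → rotate → (-4.71834,-3.19957) → ×s → (-6.51131,-4.41540) → (-6.51,-4.42)
v6: (5,2.5) → rotate → (0.83416,-5.52758) → ×s → (1.15115,-7.62806) → (1.15,-7.63)
v7: (5,5) → rotate → (3.21203,-6.29943) → ×s → (4.43260,-8.69322) → (4.43,-8.69)
v8: (2.5,5) → rotate → (3.98388,-3.92157) → ×s → (5.49776,-5.41176) → (5.50,-5.41)

Cross-section at z=4.75: (-1.58,6.32) (-3.76,6.30) (-4.63,5.86) (-7.84,-1.81) (-6.51,-4.42) (1.15,-7.63) (4.43,-8.69) (5.50,-5.41)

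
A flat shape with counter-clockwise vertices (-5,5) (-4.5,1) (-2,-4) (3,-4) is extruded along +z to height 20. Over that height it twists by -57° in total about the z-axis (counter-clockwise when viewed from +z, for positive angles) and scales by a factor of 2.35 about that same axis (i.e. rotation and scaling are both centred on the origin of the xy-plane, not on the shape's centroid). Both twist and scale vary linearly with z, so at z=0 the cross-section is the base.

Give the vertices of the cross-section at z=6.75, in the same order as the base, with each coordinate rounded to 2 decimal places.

t = z/height = 6.75/20 = 0.3375
s = 1 + (scale-1)·z/height = 1 + (2.35-1)·6.75/20 = 1.455625
θ = twist·z/height = -57°·6.75/20 = -19.2375° = -0.335758 rad
cos θ = 0.944161, sin θ = -0.329485 (intermediates below are computed at full precision and shown rounded to 5 d.p.)
v1: (-5,5) → rotate → (-3.07338,6.36823) → ×s → (-4.47369,9.26975) → (-4.47,9.27)
v2: (-4.5,1) → rotate → (-3.91924,2.42684) → ×s → (-5.70494,3.53257) → (-5.70,3.53)
v3: (-2,-4) → rotate → (-3.20626,-3.11767) → ×s → (-4.66711,-4.53816) → (-4.67,-4.54)
v4: (3,-4) → rotate → (1.51454,-4.76510) → ×s → (2.20461,-6.93620) → (2.20,-6.94)

Cross-section at z=6.75: (-4.47,9.27) (-5.70,3.53) (-4.67,-4.54) (2.20,-6.94)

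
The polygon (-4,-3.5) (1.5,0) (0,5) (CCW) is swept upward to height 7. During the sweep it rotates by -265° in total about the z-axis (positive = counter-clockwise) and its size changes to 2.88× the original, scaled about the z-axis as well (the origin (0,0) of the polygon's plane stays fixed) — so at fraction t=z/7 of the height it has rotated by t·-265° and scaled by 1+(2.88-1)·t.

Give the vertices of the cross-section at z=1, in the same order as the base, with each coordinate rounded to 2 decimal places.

t = z/height = 1/7 = 0.142857
s = 1 + (scale-1)·z/height = 1 + (2.88-1)·1/7 = 1.268571
θ = twist·z/height = -265°·1/7 = -37.8571° = -0.660732 rad
cos θ = 0.789543, sin θ = -0.613695 (intermediates below are computed at full precision and shown rounded to 5 d.p.)
v1: (-4,-3.5) → rotate → (-5.30611,-0.30862) → ×s → (-6.73117,-0.39151) → (-6.73,-0.39)
v2: (1.5,0) → rotate → (1.18432,-0.92054) → ×s → (1.50239,-1.16777) → (1.50,-1.17)
v3: (0,5) → rotate → (3.06847,3.94772) → ×s → (3.89258,5.00796) → (3.89,5.01)

Cross-section at z=1: (-6.73,-0.39) (1.50,-1.17) (3.89,5.01)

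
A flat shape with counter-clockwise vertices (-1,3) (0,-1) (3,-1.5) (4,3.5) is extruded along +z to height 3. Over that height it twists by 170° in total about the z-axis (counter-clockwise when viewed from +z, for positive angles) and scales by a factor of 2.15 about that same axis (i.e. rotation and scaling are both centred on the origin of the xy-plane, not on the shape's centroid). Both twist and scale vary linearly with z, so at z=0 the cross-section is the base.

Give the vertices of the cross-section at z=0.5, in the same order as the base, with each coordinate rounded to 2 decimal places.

t = z/height = 0.5/3 = 0.166667
s = 1 + (scale-1)·z/height = 1 + (2.15-1)·0.5/3 = 1.191667
θ = twist·z/height = 170°·0.5/3 = 28.3333° = 0.494510 rad
cos θ = 0.880201, sin θ = 0.474600 (intermediates below are computed at full precision and shown rounded to 5 d.p.)
v1: (-1,3) → rotate → (-2.30400,2.16600) → ×s → (-2.74560,2.58115) → (-2.75,2.58)
v2: (0,-1) → rotate → (0.47460,-0.88020) → ×s → (0.56557,-1.04891) → (0.57,-1.05)
v3: (3,-1.5) → rotate → (3.35250,0.10350) → ×s → (3.99507,0.12334) → (4.00,0.12)
v4: (4,3.5) → rotate → (1.85970,4.97911) → ×s → (2.21615,5.93344) → (2.22,5.93)

Cross-section at z=0.5: (-2.75,2.58) (0.57,-1.05) (4.00,0.12) (2.22,5.93)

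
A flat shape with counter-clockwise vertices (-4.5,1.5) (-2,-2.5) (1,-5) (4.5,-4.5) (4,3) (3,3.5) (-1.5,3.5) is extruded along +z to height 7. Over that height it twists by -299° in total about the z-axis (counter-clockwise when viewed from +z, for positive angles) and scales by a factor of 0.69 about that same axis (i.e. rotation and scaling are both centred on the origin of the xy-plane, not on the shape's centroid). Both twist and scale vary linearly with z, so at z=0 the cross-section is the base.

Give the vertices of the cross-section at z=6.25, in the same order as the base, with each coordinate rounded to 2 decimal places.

t = z/height = 6.25/7 = 0.892857
s = 1 + (scale-1)·z/height = 1 + (0.69-1)·6.25/7 = 0.723214
θ = twist·z/height = -299°·6.25/7 = -266.9643° = -4.659406 rad
cos θ = -0.052958, sin θ = 0.998597 (intermediates below are computed at full precision and shown rounded to 5 d.p.)
v1: (-4.5,1.5) → rotate → (-1.25958,-4.57312) → ×s → (-0.91095,-3.30735) → (-0.91,-3.31)
v2: (-2,-2.5) → rotate → (2.60241,-1.86480) → ×s → (1.88210,-1.34865) → (1.88,-1.35)
v3: (1,-5) → rotate → (4.94003,1.26339) → ×s → (3.57270,0.91370) → (3.57,0.91)
v4: (4.5,-4.5) → rotate → (4.25537,4.73200) → ×s → (3.07755,3.42225) → (3.08,3.42)
v5: (4,3) → rotate → (-3.20762,3.83551) → ×s → (-2.31980,2.77390) → (-2.32,2.77)
v6: (3,3.5) → rotate → (-3.65396,2.81044) → ×s → (-2.64260,2.03255) → (-2.64,2.03)
v7: (-1.5,3.5) → rotate → (-3.41565,-1.68325) → ×s → (-2.47025,-1.21735) → (-2.47,-1.22)

Cross-section at z=6.25: (-0.91,-3.31) (1.88,-1.35) (3.57,0.91) (3.08,3.42) (-2.32,2.77) (-2.64,2.03) (-2.47,-1.22)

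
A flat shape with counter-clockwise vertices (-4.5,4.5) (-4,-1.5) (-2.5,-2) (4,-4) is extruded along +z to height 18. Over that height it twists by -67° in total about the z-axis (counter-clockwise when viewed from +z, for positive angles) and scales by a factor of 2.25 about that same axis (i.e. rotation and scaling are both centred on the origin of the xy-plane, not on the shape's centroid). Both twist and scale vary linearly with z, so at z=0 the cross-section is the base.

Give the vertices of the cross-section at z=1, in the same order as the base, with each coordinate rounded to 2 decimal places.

t = z/height = 1/18 = 0.0555556
s = 1 + (scale-1)·z/height = 1 + (2.25-1)·1/18 = 1.069444
θ = twist·z/height = -67°·1/18 = -3.7222° = -0.064965 rad
cos θ = 0.997891, sin θ = -0.064919 (intermediates below are computed at full precision and shown rounded to 5 d.p.)
v1: (-4.5,4.5) → rotate → (-4.19837,4.78264) → ×s → (-4.48992,5.11477) → (-4.49,5.11)
v2: (-4,-1.5) → rotate → (-4.08894,-1.23716) → ×s → (-4.37290,-1.32307) → (-4.37,-1.32)
v3: (-2.5,-2) → rotate → (-2.62456,-1.83348) → ×s → (-2.80683,-1.96081) → (-2.81,-1.96)
v4: (4,-4) → rotate → (3.73188,-4.25124) → ×s → (3.99104,-4.54646) → (3.99,-4.55)

Cross-section at z=1: (-4.49,5.11) (-4.37,-1.32) (-2.81,-1.96) (3.99,-4.55)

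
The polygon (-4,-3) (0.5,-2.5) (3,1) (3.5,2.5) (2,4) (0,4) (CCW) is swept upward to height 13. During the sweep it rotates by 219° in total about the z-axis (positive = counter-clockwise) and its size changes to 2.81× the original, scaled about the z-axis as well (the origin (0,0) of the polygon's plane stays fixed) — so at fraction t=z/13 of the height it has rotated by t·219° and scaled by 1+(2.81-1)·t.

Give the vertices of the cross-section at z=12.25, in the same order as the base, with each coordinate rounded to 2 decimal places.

Cross-section at z=12.25: (6.09,12.08) (-4.22,5.46) (-6.07,-6.03) (-5.48,-10.27) (-0.04,-12.10) (4.81,-9.70)

t = z/height = 12.25/13 = 0.942308
s = 1 + (scale-1)·z/height = 1 + (2.81-1)·12.25/13 = 2.705577
θ = twist·z/height = 219°·12.25/13 = 206.3654° = 3.601755 rad
cos θ = -0.895980, sin θ = -0.444094 (intermediates below are computed at full precision and shown rounded to 5 d.p.)
v1: (-4,-3) → rotate → (2.25164,4.46432) → ×s → (6.09198,12.07855) → (6.09,12.08)
v2: (0.5,-2.5) → rotate → (-1.55822,2.01790) → ×s → (-4.21590,5.45959) → (-4.22,5.46)
v3: (3,1) → rotate → (-2.24385,-2.22826) → ×s → (-6.07090,-6.02873) → (-6.07,-6.03)
v4: (3.5,2.5) → rotate → (-2.02570,-3.79428) → ×s → (-5.48068,-10.26571) → (-5.48,-10.27)
v5: (2,4) → rotate → (-0.01558,-4.47211) → ×s → (-0.04217,-12.09963) → (-0.04,-12.10)
v6: (0,4) → rotate → (1.77638,-3.58392) → ×s → (4.80612,-9.69657) → (4.81,-9.70)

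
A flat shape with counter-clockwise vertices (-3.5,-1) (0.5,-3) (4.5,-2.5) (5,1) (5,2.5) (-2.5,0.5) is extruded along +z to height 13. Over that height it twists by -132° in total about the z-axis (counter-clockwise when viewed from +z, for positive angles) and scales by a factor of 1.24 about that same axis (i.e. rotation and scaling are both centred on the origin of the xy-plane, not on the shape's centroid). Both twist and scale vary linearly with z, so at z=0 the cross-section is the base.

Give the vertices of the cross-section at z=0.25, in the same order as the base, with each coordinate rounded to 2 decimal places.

t = z/height = 0.25/13 = 0.0192308
s = 1 + (scale-1)·z/height = 1 + (1.24-1)·0.25/13 = 1.004615
θ = twist·z/height = -132°·0.25/13 = -2.5385° = -0.044305 rad
cos θ = 0.999019, sin θ = -0.044290 (intermediates below are computed at full precision and shown rounded to 5 d.p.)
v1: (-3.5,-1) → rotate → (-3.54086,-0.84400) → ×s → (-3.55720,-0.84790) → (-3.56,-0.85)
v2: (0.5,-3) → rotate → (0.36664,-3.01920) → ×s → (0.36833,-3.03314) → (0.37,-3.03)
v3: (4.5,-2.5) → rotate → (4.38486,-2.69685) → ×s → (4.40510,-2.70930) → (4.41,-2.71)
v4: (5,1) → rotate → (5.03938,0.77757) → ×s → (5.06264,0.78116) → (5.06,0.78)
v5: (5,2.5) → rotate → (5.10582,2.27610) → ×s → (5.12938,2.28660) → (5.13,2.29)
v6: (-2.5,0.5) → rotate → (-2.47540,0.61023) → ×s → (-2.48683,0.61305) → (-2.49,0.61)

Cross-section at z=0.25: (-3.56,-0.85) (0.37,-3.03) (4.41,-2.71) (5.06,0.78) (5.13,2.29) (-2.49,0.61)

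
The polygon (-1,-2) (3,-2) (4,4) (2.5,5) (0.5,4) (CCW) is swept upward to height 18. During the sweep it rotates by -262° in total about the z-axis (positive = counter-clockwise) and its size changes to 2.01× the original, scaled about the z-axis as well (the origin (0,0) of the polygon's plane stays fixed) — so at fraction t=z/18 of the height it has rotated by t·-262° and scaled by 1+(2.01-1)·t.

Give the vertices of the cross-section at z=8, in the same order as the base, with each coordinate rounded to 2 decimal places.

Cross-section at z=8: (-1.95,2.59) (-4.53,-2.60) (2.61,-7.77) (4.87,-6.47) (4.87,-3.23)

t = z/height = 8/18 = 0.444444
s = 1 + (scale-1)·z/height = 1 + (2.01-1)·8/18 = 1.448889
θ = twist·z/height = -262°·8/18 = -116.4444° = -2.032339 rad
cos θ = -0.445330, sin θ = -0.895367 (intermediates below are computed at full precision and shown rounded to 5 d.p.)
v1: (-1,-2) → rotate → (-1.34540,1.78603) → ×s → (-1.94934,2.58775) → (-1.95,2.59)
v2: (3,-2) → rotate → (-3.12672,-1.79544) → ×s → (-4.53027,-2.60139) → (-4.53,-2.60)
v3: (4,4) → rotate → (1.80015,-5.36279) → ×s → (2.60821,-7.77008) → (2.61,-7.77)
v4: (2.5,5) → rotate → (3.36351,-4.46507) → ×s → (4.87335,-6.46938) → (4.87,-6.47)
v5: (0.5,4) → rotate → (3.35880,-2.22900) → ×s → (4.86653,-3.22958) → (4.87,-3.23)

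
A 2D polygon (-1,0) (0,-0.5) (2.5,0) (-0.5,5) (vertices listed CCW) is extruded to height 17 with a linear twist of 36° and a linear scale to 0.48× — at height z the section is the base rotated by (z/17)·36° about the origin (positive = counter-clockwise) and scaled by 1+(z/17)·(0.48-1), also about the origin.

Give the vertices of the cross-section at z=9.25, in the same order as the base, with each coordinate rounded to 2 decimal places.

Cross-section at z=9.25: (-0.68,-0.24) (0.12,-0.34) (1.69,0.60) (-1.54,3.26)

t = z/height = 9.25/17 = 0.544118
s = 1 + (scale-1)·z/height = 1 + (0.48-1)·9.25/17 = 0.717059
θ = twist·z/height = 36°·9.25/17 = 19.5882° = 0.341879 rad
cos θ = 0.942126, sin θ = 0.335258 (intermediates below are computed at full precision and shown rounded to 5 d.p.)
v1: (-1,0) → rotate → (-0.94213,-0.33526) → ×s → (-0.67556,-0.24040) → (-0.68,-0.24)
v2: (0,-0.5) → rotate → (0.16763,-0.47106) → ×s → (0.12020,-0.33778) → (0.12,-0.34)
v3: (2.5,0) → rotate → (2.35532,0.83815) → ×s → (1.68890,0.60100) → (1.69,0.60)
v4: (-0.5,5) → rotate → (-2.14735,4.54300) → ×s → (-1.53978,3.25760) → (-1.54,3.26)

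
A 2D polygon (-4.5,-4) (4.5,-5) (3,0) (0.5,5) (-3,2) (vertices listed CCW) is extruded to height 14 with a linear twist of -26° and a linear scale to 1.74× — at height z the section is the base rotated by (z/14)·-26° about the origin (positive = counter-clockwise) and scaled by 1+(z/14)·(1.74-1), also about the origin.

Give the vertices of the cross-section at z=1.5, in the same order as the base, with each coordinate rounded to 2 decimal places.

Cross-section at z=1.5: (-5.06,-4.08) (4.59,-5.63) (3.23,-0.16) (0.80,5.36) (-3.13,2.31)

t = z/height = 1.5/14 = 0.107143
s = 1 + (scale-1)·z/height = 1 + (1.74-1)·1.5/14 = 1.079286
θ = twist·z/height = -26°·1.5/14 = -2.7857° = -0.048620 rad
cos θ = 0.998818, sin θ = -0.048601 (intermediates below are computed at full precision and shown rounded to 5 d.p.)
v1: (-4.5,-4) → rotate → (-4.68909,-3.77657) → ×s → (-5.06086,-4.07600) → (-5.06,-4.08)
v2: (4.5,-5) → rotate → (4.25168,-5.21279) → ×s → (4.58878,-5.62609) → (4.59,-5.63)
v3: (3,0) → rotate → (2.99645,-0.14580) → ×s → (3.23403,-0.15736) → (3.23,-0.16)
v4: (0.5,5) → rotate → (0.74241,4.96979) → ×s → (0.80128,5.36382) → (0.80,5.36)
v5: (-3,2) → rotate → (-2.89925,2.14344) → ×s → (-3.12912,2.31338) → (-3.13,2.31)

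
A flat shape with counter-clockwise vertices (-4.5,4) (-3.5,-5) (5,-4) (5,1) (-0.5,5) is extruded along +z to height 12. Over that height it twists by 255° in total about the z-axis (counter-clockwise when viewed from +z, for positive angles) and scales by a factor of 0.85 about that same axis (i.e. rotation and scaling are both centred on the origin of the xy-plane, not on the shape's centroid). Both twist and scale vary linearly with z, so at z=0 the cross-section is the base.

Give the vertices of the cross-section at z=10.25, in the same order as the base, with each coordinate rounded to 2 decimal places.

t = z/height = 10.25/12 = 0.854167
s = 1 + (scale-1)·z/height = 1 + (0.85-1)·10.25/12 = 0.871875
θ = twist·z/height = 255°·10.25/12 = 217.8125° = 3.801545 rad
cos θ = -0.790021, sin θ = -0.613079 (intermediates below are computed at full precision and shown rounded to 5 d.p.)
v1: (-4.5,4) → rotate → (6.00741,-0.40123) → ×s → (5.23771,-0.34982) → (5.24,-0.35)
v2: (-3.5,-5) → rotate → (-0.30032,6.09588) → ×s → (-0.26184,5.31485) → (-0.26,5.31)
v3: (5,-4) → rotate → (-6.40242,0.09469) → ×s → (-5.58211,0.08256) → (-5.58,0.08)
v4: (5,1) → rotate → (-3.33703,-3.85542) → ×s → (-2.90947,-3.36144) → (-2.91,-3.36)
v5: (-0.5,5) → rotate → (3.46041,-3.64357) → ×s → (3.01704,-3.17673) → (3.02,-3.18)

Cross-section at z=10.25: (5.24,-0.35) (-0.26,5.31) (-5.58,0.08) (-2.91,-3.36) (3.02,-3.18)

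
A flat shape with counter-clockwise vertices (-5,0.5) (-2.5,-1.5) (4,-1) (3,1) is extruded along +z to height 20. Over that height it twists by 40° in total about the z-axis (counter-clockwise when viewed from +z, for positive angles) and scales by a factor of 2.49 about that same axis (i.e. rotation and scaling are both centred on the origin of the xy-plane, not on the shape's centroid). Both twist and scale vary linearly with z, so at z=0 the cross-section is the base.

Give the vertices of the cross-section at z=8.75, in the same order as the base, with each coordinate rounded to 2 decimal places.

t = z/height = 8.75/20 = 0.4375
s = 1 + (scale-1)·z/height = 1 + (2.49-1)·8.75/20 = 1.651875
θ = twist·z/height = 40°·8.75/20 = 17.5000° = 0.305433 rad
cos θ = 0.953717, sin θ = 0.300706 (intermediates below are computed at full precision and shown rounded to 5 d.p.)
v1: (-5,0.5) → rotate → (-4.91894,-1.02667) → ×s → (-8.12547,-1.69593) → (-8.13,-1.70)
v2: (-2.5,-1.5) → rotate → (-1.93323,-2.18234) → ×s → (-3.19346,-3.60495) → (-3.19,-3.60)
v3: (4,-1) → rotate → (4.11557,0.24911) → ×s → (6.79841,0.41149) → (6.80,0.41)
v4: (3,1) → rotate → (2.56045,1.85583) → ×s → (4.22954,3.06561) → (4.23,3.07)

Cross-section at z=8.75: (-8.13,-1.70) (-3.19,-3.60) (6.80,0.41) (4.23,3.07)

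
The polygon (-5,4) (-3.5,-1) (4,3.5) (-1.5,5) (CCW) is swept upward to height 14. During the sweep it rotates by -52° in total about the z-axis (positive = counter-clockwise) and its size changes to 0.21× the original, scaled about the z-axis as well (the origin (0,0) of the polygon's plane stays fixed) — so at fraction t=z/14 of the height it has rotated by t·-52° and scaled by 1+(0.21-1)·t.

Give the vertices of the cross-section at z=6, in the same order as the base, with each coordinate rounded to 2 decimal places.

Cross-section at z=6: (-2.06,3.70) (-2.39,0.27) (3.33,1.14) (0.34,3.44)

t = z/height = 6/14 = 0.428571
s = 1 + (scale-1)·z/height = 1 + (0.21-1)·6/14 = 0.661429
θ = twist·z/height = -52°·6/14 = -22.2857° = -0.388959 rad
cos θ = 0.925304, sin θ = -0.379225 (intermediates below are computed at full precision and shown rounded to 5 d.p.)
v1: (-5,4) → rotate → (-3.10962,5.59734) → ×s → (-2.05679,3.70224) → (-2.06,3.70)
v2: (-3.5,-1) → rotate → (-3.61779,0.40198) → ×s → (-2.39291,0.26588) → (-2.39,0.27)
v3: (4,3.5) → rotate → (5.02851,1.72166) → ×s → (3.32600,1.13876) → (3.33,1.14)
v4: (-1.5,5) → rotate → (0.50817,5.19536) → ×s → (0.33612,3.43636) → (0.34,3.44)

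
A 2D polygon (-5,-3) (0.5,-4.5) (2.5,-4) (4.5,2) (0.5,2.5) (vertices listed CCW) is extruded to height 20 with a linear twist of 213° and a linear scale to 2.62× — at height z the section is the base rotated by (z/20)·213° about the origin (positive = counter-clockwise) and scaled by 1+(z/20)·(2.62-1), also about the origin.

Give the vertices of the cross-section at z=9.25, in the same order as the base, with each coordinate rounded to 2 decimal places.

t = z/height = 9.25/20 = 0.4625
s = 1 + (scale-1)·z/height = 1 + (2.62-1)·9.25/20 = 1.749250
θ = twist·z/height = 213°·9.25/20 = 98.5125° = 1.719367 rad
cos θ = -0.148025, sin θ = 0.988984 (intermediates below are computed at full precision and shown rounded to 5 d.p.)
v1: (-5,-3) → rotate → (3.70708,-4.50084) → ×s → (6.48460,-7.87310) → (6.48,-7.87)
v2: (0.5,-4.5) → rotate → (4.37641,1.16061) → ×s → (7.65544,2.03019) → (7.66,2.03)
v3: (2.5,-4) → rotate → (3.58587,3.06456) → ×s → (6.27259,5.36068) → (6.27,5.36)
v4: (4.5,2) → rotate → (-2.64408,4.15438) → ×s → (-4.62516,7.26704) → (-4.63,7.27)
v5: (0.5,2.5) → rotate → (-2.54647,0.12443) → ×s → (-4.45442,0.21766) → (-4.45,0.22)

Cross-section at z=9.25: (6.48,-7.87) (7.66,2.03) (6.27,5.36) (-4.63,7.27) (-4.45,0.22)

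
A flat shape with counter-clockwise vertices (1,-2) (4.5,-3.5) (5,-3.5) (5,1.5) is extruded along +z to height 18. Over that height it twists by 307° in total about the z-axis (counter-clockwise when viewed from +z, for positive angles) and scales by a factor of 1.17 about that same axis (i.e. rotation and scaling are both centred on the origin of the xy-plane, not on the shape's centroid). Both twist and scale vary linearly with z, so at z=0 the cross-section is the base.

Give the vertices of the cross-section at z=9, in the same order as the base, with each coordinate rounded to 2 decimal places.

t = z/height = 9/18 = 0.5
s = 1 + (scale-1)·z/height = 1 + (1.17-1)·9/18 = 1.085000
θ = twist·z/height = 307°·9/18 = 153.5000° = 2.679080 rad
cos θ = -0.894934, sin θ = 0.446198 (intermediates below are computed at full precision and shown rounded to 5 d.p.)
v1: (1,-2) → rotate → (-0.00254,2.23607) → ×s → (-0.00275,2.42613) → (0.00,2.43)
v2: (4.5,-3.5) → rotate → (-2.46551,5.14016) → ×s → (-2.67508,5.57707) → (-2.68,5.58)
v3: (5,-3.5) → rotate → (-2.91298,5.36326) → ×s → (-3.16058,5.81914) → (-3.16,5.82)
v4: (5,1.5) → rotate → (-5.14397,0.88859) → ×s → (-5.58121,0.96412) → (-5.58,0.96)

Cross-section at z=9: (0.00,2.43) (-2.68,5.58) (-3.16,5.82) (-5.58,0.96)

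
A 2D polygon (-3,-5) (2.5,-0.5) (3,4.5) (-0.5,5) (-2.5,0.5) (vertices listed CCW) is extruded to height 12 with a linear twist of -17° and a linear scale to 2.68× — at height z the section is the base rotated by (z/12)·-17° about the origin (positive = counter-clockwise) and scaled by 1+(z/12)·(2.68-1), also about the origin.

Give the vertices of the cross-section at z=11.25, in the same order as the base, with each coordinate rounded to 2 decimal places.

Cross-section at z=11.25: (-10.96,-10.26) (5.84,-3.01) (10.61,9.02) (2.30,12.73) (-5.84,3.01)

t = z/height = 11.25/12 = 0.9375
s = 1 + (scale-1)·z/height = 1 + (2.68-1)·11.25/12 = 2.575000
θ = twist·z/height = -17°·11.25/12 = -15.9375° = -0.278162 rad
cos θ = 0.961562, sin θ = -0.274589 (intermediates below are computed at full precision and shown rounded to 5 d.p.)
v1: (-3,-5) → rotate → (-4.25763,-3.98404) → ×s → (-10.96339,-10.25891) → (-10.96,-10.26)
v2: (2.5,-0.5) → rotate → (2.26661,-1.16725) → ×s → (5.83652,-3.00568) → (5.84,-3.01)
v3: (3,4.5) → rotate → (4.12033,3.50326) → ×s → (10.60986,9.02090) → (10.61,9.02)
v4: (-0.5,5) → rotate → (0.89216,4.94510) → ×s → (2.29732,12.73364) → (2.30,12.73)
v5: (-2.5,0.5) → rotate → (-2.26661,1.16725) → ×s → (-5.83652,3.00568) → (-5.84,3.01)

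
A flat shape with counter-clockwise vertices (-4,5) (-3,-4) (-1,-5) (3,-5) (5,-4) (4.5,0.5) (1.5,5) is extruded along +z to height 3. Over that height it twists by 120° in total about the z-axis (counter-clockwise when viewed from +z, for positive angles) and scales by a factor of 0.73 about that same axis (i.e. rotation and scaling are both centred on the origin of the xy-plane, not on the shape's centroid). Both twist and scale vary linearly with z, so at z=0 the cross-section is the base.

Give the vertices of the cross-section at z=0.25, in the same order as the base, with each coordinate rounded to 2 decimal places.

t = z/height = 0.25/3 = 0.0833333
s = 1 + (scale-1)·z/height = 1 + (0.73-1)·0.25/3 = 0.977500
θ = twist·z/height = 120°·0.25/3 = 10.0000° = 0.174533 rad
cos θ = 0.984808, sin θ = 0.173648 (intermediates below are computed at full precision and shown rounded to 5 d.p.)
v1: (-4,5) → rotate → (-4.80747,4.22945) → ×s → (-4.69930,4.13428) → (-4.70,4.13)
v2: (-3,-4) → rotate → (-2.25983,-4.46018) → ×s → (-2.20898,-4.35982) → (-2.21,-4.36)
v3: (-1,-5) → rotate → (-0.11657,-5.09769) → ×s → (-0.11394,-4.98299) → (-0.11,-4.98)
v4: (3,-5) → rotate → (3.82266,-4.40309) → ×s → (3.73665,-4.30402) → (3.74,-4.30)
v5: (5,-4) → rotate → (5.61863,-3.07099) → ×s → (5.49221,-3.00189) → (5.49,-3.00)
v6: (4.5,0.5) → rotate → (4.34481,1.27382) → ×s → (4.24705,1.24516) → (4.25,1.25)
v7: (1.5,5) → rotate → (0.60897,5.18451) → ×s → (0.59527,5.06786) → (0.60,5.07)

Cross-section at z=0.25: (-4.70,4.13) (-2.21,-4.36) (-0.11,-4.98) (3.74,-4.30) (5.49,-3.00) (4.25,1.25) (0.60,5.07)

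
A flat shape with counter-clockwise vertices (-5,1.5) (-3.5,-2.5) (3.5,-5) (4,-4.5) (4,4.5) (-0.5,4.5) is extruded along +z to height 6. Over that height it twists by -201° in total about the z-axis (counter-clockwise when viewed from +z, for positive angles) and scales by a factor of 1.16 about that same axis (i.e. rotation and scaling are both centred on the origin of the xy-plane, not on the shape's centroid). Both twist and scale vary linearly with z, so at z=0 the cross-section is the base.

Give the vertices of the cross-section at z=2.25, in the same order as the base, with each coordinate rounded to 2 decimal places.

t = z/height = 2.25/6 = 0.375
s = 1 + (scale-1)·z/height = 1 + (1.16-1)·2.25/6 = 1.060000
θ = twist·z/height = -201°·2.25/6 = -75.3750° = -1.315542 rad
cos θ = 0.252492, sin θ = -0.967599 (intermediates below are computed at full precision and shown rounded to 5 d.p.)
v1: (-5,1.5) → rotate → (0.18894,5.21673) → ×s → (0.20028,5.52974) → (0.20,5.53)
v2: (-3.5,-2.5) → rotate → (-3.30272,2.75537) → ×s → (-3.50088,2.92069) → (-3.50,2.92)
v3: (3.5,-5) → rotate → (-3.95427,-4.64905) → ×s → (-4.19153,-4.92800) → (-4.19,-4.93)
v4: (4,-4.5) → rotate → (-3.34423,-5.00661) → ×s → (-3.54488,-5.30700) → (-3.54,-5.31)
v5: (4,4.5) → rotate → (5.36416,-2.73418) → ×s → (5.68601,-2.89824) → (5.69,-2.90)
v6: (-0.5,4.5) → rotate → (4.22795,1.62001) → ×s → (4.48163,1.71721) → (4.48,1.72)

Cross-section at z=2.25: (0.20,5.53) (-3.50,2.92) (-4.19,-4.93) (-3.54,-5.31) (5.69,-2.90) (4.48,1.72)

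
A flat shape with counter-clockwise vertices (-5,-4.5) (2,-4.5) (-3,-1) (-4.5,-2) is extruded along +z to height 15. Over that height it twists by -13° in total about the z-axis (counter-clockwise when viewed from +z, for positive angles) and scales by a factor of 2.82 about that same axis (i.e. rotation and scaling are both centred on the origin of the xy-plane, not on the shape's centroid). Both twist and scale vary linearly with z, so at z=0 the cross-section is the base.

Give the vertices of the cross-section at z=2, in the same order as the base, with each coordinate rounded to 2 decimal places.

t = z/height = 2/15 = 0.133333
s = 1 + (scale-1)·z/height = 1 + (2.82-1)·2/15 = 1.242667
θ = twist·z/height = -13°·2/15 = -1.7333° = -0.030252 rad
cos θ = 0.999542, sin θ = -0.030248 (intermediates below are computed at full precision and shown rounded to 5 d.p.)
v1: (-5,-4.5) → rotate → (-5.13383,-4.34670) → ×s → (-6.37964,-5.40150) → (-6.38,-5.40)
v2: (2,-4.5) → rotate → (1.86297,-4.55844) → ×s → (2.31505,-5.66462) → (2.32,-5.66)
v3: (-3,-1) → rotate → (-3.02888,-0.90880) → ×s → (-3.76388,-1.12933) → (-3.76,-1.13)
v4: (-4.5,-2) → rotate → (-4.55844,-1.86297) → ×s → (-5.66462,-2.31505) → (-5.66,-2.32)

Cross-section at z=2: (-6.38,-5.40) (2.32,-5.66) (-3.76,-1.13) (-5.66,-2.32)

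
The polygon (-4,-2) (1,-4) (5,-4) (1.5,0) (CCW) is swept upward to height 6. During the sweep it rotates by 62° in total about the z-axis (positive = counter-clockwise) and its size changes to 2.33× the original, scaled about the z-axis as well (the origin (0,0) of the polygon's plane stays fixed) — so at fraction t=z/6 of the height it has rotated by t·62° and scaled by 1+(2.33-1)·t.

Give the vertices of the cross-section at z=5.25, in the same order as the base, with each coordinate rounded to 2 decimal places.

t = z/height = 5.25/6 = 0.875
s = 1 + (scale-1)·z/height = 1 + (2.33-1)·5.25/6 = 2.163750
θ = twist·z/height = 62°·5.25/6 = 54.2500° = 0.946841 rad
cos θ = 0.584250, sin θ = 0.811574 (intermediates below are computed at full precision and shown rounded to 5 d.p.)
v1: (-4,-2) → rotate → (-0.71385,-4.41480) → ×s → (-1.54459,-9.55251) → (-1.54,-9.55)
v2: (1,-4) → rotate → (3.83055,-1.52542) → ×s → (8.28834,-3.30064) → (8.29,-3.30)
v3: (5,-4) → rotate → (6.16754,1.72087) → ×s → (13.34502,3.72354) → (13.35,3.72)
v4: (1.5,0) → rotate → (0.87637,1.21736) → ×s → (1.89626,2.63406) → (1.90,2.63)

Cross-section at z=5.25: (-1.54,-9.55) (8.29,-3.30) (13.35,3.72) (1.90,2.63)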